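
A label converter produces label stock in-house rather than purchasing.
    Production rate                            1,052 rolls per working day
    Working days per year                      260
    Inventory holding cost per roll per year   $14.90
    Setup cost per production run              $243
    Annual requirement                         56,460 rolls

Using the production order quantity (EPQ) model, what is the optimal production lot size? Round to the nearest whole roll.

1,523 rolls

Daily demand d = 56,460/260 = 217.154; p = 1052; 1 − d/p = 0.79358
EPQ = √(2DS / (H(1 − d/p)))
    = √(2 × 56,460 × 243 / (14.9 × 0.79358)) ≈ 1,523.35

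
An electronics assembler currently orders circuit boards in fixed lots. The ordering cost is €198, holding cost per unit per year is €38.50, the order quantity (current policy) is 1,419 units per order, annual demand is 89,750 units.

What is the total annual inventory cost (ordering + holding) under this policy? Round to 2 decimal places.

Orders/yr = 89,750/1,419 = 63.249; ordering cost = 63.249 × €198 = €12,523.26
Average inventory = 1,419/2 = 709.5; holding cost = 709.5 × €38.5 = €27,315.75
Total = €12,523.26 + €27,315.75 = €39,839.01

€39,839.01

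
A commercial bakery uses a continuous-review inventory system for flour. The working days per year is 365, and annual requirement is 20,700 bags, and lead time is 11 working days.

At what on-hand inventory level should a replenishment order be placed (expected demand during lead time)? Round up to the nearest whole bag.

624 bags

Daily demand d = 20,700 / 365 = 56.712 bags/day
Demand during lead time = 56.712 × 11 = 623.84
Reorder point = 623.84 → round up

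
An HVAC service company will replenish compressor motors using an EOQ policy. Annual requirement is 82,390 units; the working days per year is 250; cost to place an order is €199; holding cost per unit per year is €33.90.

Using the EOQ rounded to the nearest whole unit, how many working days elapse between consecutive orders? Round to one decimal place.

3.0 days

Q* = √(2·D·S / H) = √(2·82,390·199 / 33.9) = √967,292.6 ≈ 983.51 → Q = 984 units
T = Q/D × 250 days = 984/82,390 × 250 = 2.986 days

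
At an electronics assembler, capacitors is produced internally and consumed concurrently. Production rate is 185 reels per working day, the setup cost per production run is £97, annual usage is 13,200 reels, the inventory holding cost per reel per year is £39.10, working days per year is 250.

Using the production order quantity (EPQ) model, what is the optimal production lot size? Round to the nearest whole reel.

d = 13,200/250 = 52.8000 reels/day;  effective holding cost H(1 − d/p) = 39.1·(1 − 52.8000/185) = 27.94065
Q* = √(2DS / H_eff) = √(2·13,200·97 / 27.94065) ≈ 302.74

303 reels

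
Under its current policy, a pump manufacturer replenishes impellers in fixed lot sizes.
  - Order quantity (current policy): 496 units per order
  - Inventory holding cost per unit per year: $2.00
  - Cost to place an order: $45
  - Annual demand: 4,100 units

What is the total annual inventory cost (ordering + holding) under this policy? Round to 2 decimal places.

$867.98

Orders/yr = 4,100/496 = 8.266; ordering cost = 8.266 × $45 = $371.98
Average inventory = 496/2 = 248; holding cost = 248 × $2 = $496.00
Total = $371.98 + $496.00 = $867.98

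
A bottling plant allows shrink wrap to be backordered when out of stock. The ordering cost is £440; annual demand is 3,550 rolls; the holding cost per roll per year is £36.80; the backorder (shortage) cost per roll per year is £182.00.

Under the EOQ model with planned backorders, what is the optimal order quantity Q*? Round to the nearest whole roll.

Basic EOQ = √(2·3,550·440/36.8) = 291.361
Backorder adjustment √((H+b)/b) = √((36.8+182)/182) = 1.0964
Q* = 291.361 × 1.0964 ≈ 319.46

319 rolls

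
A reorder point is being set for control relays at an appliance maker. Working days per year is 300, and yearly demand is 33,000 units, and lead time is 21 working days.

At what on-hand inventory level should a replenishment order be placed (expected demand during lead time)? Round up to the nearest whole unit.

2,310 units

Daily demand d = 33,000 / 300 = 110.000 units/day
Demand during lead time = 110.000 × 21 = 2,310.00
Reorder point = 2,310.00 → round up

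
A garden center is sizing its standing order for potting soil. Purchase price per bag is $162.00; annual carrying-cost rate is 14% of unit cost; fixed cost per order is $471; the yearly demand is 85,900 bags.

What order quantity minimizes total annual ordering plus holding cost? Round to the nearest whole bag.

Carrying cost H = $162 × 14% = $22.6800/bag/yr
Optimal lot size Q* = (2 × 85,900 × $471 / $22.68)^½ ≈ 1,888.86

1,889 bags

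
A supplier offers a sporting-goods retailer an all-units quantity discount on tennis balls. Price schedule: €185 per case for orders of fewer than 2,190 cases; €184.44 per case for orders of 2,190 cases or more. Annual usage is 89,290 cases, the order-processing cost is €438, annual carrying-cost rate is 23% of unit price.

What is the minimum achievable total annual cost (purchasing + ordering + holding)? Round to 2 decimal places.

H₁ = 23%×€185 = €42.5500;  H₂ = 23%×€184.44 = €42.4212
EOQ₁ = √(2×89,290×438/42.5500) = 1,355.83  (< 2,190, feasible at tier 1)
EOQ₂ = √(2×89,290×438/42.4212) = 1,357.88  (< 2,190 → use Q = 2,190 at tier-2 price)
TC(tier 1 (EOQ₁), Q≈1,355.8) = €16,576,340.36
TC(tier 2, Q≈2,190.0) = €16,532,956.81
Minimum at tier 2: €16,532,956.81

€16,532,956.81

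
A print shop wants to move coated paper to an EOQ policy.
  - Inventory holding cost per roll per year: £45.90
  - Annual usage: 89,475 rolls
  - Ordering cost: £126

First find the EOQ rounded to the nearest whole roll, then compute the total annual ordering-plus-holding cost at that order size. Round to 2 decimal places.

£32,170.47

EOQ = √(2DS/H) = √(2 × 89,475 × 126 / 45.9)
    = √(491,235.29) ≈ 700.88 → Q = 701 rolls
Orders/yr = 89,475/701 = 127.639; ordering cost = 127.639 × £126 = £16,082.52
Average inventory = 701/2 = 350.5; holding cost = 350.5 × £45.9 = £16,087.95
Total = £16,082.52 + £16,087.95 = £32,170.47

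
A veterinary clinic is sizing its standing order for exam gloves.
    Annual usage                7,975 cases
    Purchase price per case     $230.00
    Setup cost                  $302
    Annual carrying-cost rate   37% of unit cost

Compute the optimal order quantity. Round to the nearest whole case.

Carrying cost H = $230 × 37% = $85.1000/case/yr
Q* = √(2·D·S / H) = √(2·7,975·302 / 85.1) = √56,602.8 ≈ 237.91

238 cases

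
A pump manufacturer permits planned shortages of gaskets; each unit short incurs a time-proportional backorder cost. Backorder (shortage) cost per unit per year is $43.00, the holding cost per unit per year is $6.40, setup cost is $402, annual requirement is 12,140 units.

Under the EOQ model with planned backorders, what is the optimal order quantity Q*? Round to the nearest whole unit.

1,324 units

Q* = √(2DS/H) · √((H + b)/b)
   = √(2 × 12,140 × 402 / 6.4) · √((6.4 + 43) / 43)
   = 1,234.944 × 1.0718 ≈ 1,323.66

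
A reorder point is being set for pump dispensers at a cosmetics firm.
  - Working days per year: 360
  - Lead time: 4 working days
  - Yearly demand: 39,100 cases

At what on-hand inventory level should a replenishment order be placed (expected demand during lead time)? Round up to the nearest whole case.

435 cases

Daily demand d = 39,100 / 360 = 108.611 cases/day
Demand during lead time = 108.611 × 4 = 434.44
Reorder point = 434.44 → round up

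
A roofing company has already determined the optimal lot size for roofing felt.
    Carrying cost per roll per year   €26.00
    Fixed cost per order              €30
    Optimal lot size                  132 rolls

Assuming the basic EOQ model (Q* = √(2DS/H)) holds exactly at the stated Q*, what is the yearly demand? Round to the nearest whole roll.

7,550 rolls per year

Since Q* = (2DS/H)^½, squaring gives Q*²·H = 2DS.
D = Q²H / (2S) = 132² × 26 / (2 × 30) = 7,550.40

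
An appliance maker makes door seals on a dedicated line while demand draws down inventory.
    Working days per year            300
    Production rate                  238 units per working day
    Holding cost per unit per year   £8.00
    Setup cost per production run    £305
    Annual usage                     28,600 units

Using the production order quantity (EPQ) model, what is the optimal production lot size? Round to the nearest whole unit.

Daily demand d = 28,600/300 = 95.333; p = 238; 1 − d/p = 0.59944
EPQ = √(2DS / (H(1 − d/p)))
    = √(2 × 28,600 × 305 / (8 × 0.59944)) ≈ 1,907.35

1,907 units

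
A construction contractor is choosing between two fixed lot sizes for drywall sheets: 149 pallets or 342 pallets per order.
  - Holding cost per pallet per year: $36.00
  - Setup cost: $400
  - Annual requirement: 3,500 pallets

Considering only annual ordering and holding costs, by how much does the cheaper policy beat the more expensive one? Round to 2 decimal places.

TC(Q) = (D/Q)S + (Q/2)H
TC(149) = (3,500/149)×400 + (149/2)×36 = $12,077.97
TC(342) = (3,500/342)×400 + (342/2)×36 = $10,249.57
Lots of 342 are cheaper by $1,828.41.

$1,828.41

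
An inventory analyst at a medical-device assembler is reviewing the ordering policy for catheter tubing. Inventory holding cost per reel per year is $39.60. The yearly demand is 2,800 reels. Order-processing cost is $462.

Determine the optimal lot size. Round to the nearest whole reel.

Q* = √(2·D·S / H) = √(2·2,800·462 / 39.6) = √65,333.3 ≈ 255.60

256 reels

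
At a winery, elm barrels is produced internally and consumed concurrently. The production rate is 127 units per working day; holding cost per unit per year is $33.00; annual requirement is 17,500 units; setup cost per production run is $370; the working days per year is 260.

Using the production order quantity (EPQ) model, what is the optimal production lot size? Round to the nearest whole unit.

d = 17,500/260 = 67.3077 units/day;  effective holding cost H(1 − d/p) = 33·(1 − 67.3077/127) = 15.51060
Q* = √(2DS / H_eff) = √(2·17,500·370 / 15.51060) ≈ 913.74

914 units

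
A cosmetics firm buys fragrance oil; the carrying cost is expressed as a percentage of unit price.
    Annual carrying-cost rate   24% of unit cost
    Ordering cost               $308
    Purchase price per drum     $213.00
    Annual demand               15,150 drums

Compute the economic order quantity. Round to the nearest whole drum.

H = i·C = 0.24 × $213 = $51.1200 per drum-year
EOQ = √(2DS/H) = √(2 × 15,150 × 308 / 51.12)
    = √(182,558.69) ≈ 427.27

427 drums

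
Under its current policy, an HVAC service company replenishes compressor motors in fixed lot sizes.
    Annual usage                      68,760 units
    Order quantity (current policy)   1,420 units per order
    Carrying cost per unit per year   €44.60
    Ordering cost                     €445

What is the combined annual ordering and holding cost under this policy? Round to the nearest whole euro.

Annual ordering cost = (D/Q)·S = (68,760/1,420) × 445 = €21,548.03
Annual holding cost  = (Q/2)·H = (1,420/2) × 44.6 = €31,666.00
Total = €21,548.03 + €31,666.00 = €53,214.03

€53,214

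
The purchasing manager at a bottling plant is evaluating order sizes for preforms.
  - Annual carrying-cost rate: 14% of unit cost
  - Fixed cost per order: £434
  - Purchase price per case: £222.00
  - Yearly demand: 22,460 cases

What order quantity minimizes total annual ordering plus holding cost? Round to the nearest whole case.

H = i·C = 0.14 × £222 = £31.0800 per case-year
EOQ = √(2DS/H) = √(2 × 22,460 × 434 / 31.08)
    = √(627,261.26) ≈ 792.00

792 cases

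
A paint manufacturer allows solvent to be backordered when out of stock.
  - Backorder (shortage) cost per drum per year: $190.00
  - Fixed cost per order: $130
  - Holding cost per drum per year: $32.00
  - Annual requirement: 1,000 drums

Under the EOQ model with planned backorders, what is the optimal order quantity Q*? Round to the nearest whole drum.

Basic EOQ = √(2·1,000·130/32) = 90.139
Backorder adjustment √((H+b)/b) = √((32+190)/190) = 1.0809
Q* = 90.139 × 1.0809 ≈ 97.43

97 drums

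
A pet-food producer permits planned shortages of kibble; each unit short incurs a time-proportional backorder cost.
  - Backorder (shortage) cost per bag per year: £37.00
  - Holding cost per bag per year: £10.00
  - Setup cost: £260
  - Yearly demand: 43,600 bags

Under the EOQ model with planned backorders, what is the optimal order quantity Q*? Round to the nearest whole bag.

1,697 bags

Q* = √(2DS/H) · √((H + b)/b)
   = √(2 × 43,600 × 260 / 10) · √((10 + 37) / 37)
   = 1,505.722 × 1.1271 ≈ 1,697.04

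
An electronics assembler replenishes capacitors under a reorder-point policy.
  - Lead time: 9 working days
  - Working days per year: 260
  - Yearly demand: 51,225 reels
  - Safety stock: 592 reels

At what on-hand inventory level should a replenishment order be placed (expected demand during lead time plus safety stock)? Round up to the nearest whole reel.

2,366 reels

Daily demand d = 51,225 / 260 = 197.019 reels/day
Demand during lead time = 197.019 × 9 = 1,773.17
Reorder point = 1,773.17 + 592 = 2,365.17 → round up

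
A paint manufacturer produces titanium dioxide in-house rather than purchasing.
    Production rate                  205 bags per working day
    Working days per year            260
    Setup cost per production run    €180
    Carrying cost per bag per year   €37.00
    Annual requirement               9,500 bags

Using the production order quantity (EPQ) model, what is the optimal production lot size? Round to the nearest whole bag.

d = 9,500/260 = 36.5385 bags/day;  effective holding cost H(1 − d/p) = 37·(1 − 36.5385/205) = 30.40525
Q* = √(2DS / H_eff) = √(2·9,500·180 / 30.40525) ≈ 335.38

335 bags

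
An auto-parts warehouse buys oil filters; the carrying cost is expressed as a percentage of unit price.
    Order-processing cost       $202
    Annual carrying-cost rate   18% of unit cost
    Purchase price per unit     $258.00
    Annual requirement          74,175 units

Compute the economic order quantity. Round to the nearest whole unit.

803 units

Holding cost per unit per year: H = 18% × $258 = $46.4400
Optimal lot size Q* = (2 × 74,175 × $202 / $46.44)^½ ≈ 803.29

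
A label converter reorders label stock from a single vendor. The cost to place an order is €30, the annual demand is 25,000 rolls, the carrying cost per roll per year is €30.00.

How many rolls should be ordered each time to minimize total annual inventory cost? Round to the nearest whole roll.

224 rolls

Optimal lot size Q* = (2 × 25,000 × €30 / €30)^½ ≈ 223.61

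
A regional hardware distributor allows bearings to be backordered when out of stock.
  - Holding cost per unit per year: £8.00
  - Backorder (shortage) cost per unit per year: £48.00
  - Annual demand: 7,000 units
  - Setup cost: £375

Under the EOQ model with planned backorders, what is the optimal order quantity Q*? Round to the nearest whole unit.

Basic EOQ = √(2·7,000·375/8) = 810.093
Backorder adjustment √((H+b)/b) = √((8+48)/48) = 1.0801
Q* = 810.093 × 1.0801 ≈ 875.00

875 units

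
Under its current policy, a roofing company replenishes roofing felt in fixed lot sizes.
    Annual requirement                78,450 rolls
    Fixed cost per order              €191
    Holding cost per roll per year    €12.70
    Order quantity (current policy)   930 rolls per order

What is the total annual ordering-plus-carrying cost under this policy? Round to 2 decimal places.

Annual ordering cost = (D/Q)·S = (78,450/930) × 191 = €16,111.77
Annual holding cost  = (Q/2)·H = (930/2) × 12.7 = €5,905.50
Total = €16,111.77 + €5,905.50 = €22,017.27

€22,017.27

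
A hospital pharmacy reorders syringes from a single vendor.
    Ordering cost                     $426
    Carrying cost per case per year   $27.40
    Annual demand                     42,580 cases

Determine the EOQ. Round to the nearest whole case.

Optimal lot size Q* = (2 × 42,580 × $426 / $27.4)^½ ≈ 1,150.66

1,151 cases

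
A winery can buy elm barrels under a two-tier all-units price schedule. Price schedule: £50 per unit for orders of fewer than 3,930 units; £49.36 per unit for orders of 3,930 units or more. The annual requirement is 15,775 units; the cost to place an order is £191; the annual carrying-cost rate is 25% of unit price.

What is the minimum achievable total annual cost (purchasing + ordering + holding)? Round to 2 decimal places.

£797,429.03

H₁ = 25%×£50 = £12.5000;  H₂ = 25%×£49.36 = £12.3400
EOQ₁ = √(2×15,775×191/12.5000) = 694.32  (< 3,930, feasible at tier 1)
EOQ₂ = √(2×15,775×191/12.3400) = 698.81  (< 3,930 → use Q = 3,930 at tier-2 price)
TC(tier 1 (EOQ₁), Q≈694.3) = £797,429.03
TC(tier 2, Q≈3,930.0) = £803,668.77
Minimum at tier 1 (EOQ₁): £797,429.03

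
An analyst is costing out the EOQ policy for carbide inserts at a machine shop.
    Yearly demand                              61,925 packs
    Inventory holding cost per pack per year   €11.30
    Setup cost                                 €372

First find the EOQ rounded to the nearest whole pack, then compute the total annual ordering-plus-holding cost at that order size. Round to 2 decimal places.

2DS/H = 2·61,925·372/11.3 = 4,077,185.84
EOQ = √4,077,185.84 ≈ 2,019.20 → Q = 2,019 packs
Ordering: D/Q × S = 61,925/2,019 × €372 = €11,409.66
Holding:  Q/2 × H = 2,019/2 × €11.3 = €11,407.35
Total = €11,409.66 + €11,407.35 = €22,817.01

€22,817.01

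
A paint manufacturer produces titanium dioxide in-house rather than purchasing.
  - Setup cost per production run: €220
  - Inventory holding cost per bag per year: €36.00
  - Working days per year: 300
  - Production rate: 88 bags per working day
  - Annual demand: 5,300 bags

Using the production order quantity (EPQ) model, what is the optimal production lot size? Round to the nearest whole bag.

Daily demand d = 5,300/300 = 17.667; p = 88; 1 − d/p = 0.79924
EPQ = √(2DS / (H(1 − d/p)))
    = √(2 × 5,300 × 220 / (36 × 0.79924)) ≈ 284.69

285 bags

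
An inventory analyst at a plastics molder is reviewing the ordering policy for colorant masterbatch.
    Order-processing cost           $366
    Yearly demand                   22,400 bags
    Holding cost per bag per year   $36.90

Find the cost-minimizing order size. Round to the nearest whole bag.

667 bags

2DS/H = 2·22,400·366/36.9 = 444,357.72
EOQ = √444,357.72 ≈ 666.60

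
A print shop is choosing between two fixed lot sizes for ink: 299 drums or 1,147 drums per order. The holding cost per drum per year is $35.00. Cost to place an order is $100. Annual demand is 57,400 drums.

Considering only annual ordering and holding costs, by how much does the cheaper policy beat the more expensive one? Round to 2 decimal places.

TC(Q) = (D/Q)S + (Q/2)H
TC(299) = (57,400/299)×100 + (299/2)×35 = $24,429.82
TC(1,147) = (57,400/1,147)×100 + (1,147/2)×35 = $25,076.86
Lots of 299 are cheaper by $647.03.

$647.03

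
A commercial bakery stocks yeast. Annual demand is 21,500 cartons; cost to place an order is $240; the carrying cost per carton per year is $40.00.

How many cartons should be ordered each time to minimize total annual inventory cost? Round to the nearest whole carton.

Optimal lot size Q* = (2 × 21,500 × $240 / $40)^½ ≈ 507.94

508 cartons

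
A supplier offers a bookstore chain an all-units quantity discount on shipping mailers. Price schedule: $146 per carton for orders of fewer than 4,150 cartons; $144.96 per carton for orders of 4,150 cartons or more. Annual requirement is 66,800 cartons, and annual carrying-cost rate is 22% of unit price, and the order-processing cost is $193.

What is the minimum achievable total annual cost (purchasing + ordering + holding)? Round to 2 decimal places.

H₁ = 22%×$146 = $32.1200;  H₂ = 22%×$144.96 = $31.8912
EOQ₁ = √(2×66,800×193/32.1200) = 895.97  (< 4,150, feasible at tier 1)
EOQ₂ = √(2×66,800×193/31.8912) = 899.18  (< 4,150 → use Q = 4,150 at tier-2 price)
TC(tier 1 (EOQ₁), Q≈896.0) = $9,781,578.60
TC(tier 2, Q≈4,150.0) = $9,752,608.84
Minimum at tier 2: $9,752,608.84

$9,752,608.84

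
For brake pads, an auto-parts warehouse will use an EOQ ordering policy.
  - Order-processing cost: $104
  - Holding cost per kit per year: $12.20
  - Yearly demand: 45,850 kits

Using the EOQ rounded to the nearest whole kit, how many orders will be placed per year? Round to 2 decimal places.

Q* = √(2·D·S / H) = √(2·45,850·104 / 12.2) = √781,704.9 ≈ 884.14 → Q = 884
N = D/Q = 45,850/884 ≈ 51.867 orders/yr

51.87 orders per year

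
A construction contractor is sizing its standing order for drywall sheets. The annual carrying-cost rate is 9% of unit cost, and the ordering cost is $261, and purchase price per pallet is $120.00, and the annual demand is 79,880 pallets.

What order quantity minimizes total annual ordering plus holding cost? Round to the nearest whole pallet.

Holding cost per pallet per year: H = 9% × $120 = $10.8000
2DS/H = 2·79,880·261/10.8 = 3,860,866.67
EOQ = √3,860,866.67 ≈ 1,964.91

1,965 pallets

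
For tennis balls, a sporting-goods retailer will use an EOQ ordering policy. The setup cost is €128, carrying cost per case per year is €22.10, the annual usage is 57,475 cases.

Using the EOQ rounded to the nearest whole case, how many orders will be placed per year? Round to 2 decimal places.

Optimal lot size Q* = (2 × 57,475 × €128 / €22.1)^½ ≈ 815.95 → Q = 816
N = D/Q = 57,475/816 ≈ 70.435 orders/yr

70.44 orders per year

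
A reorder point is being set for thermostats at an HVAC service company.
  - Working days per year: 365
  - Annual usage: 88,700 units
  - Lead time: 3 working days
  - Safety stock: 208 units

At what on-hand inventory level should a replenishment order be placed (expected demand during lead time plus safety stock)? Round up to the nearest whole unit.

938 units

Daily demand d = 88,700 / 365 = 243.014 units/day
Demand during lead time = 243.014 × 3 = 729.04
Reorder point = 729.04 + 208 = 937.04 → round up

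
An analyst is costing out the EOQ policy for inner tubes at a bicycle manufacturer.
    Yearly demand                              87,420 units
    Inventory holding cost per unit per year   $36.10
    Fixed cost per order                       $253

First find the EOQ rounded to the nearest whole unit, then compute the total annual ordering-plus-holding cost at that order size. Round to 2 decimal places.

EOQ = √(2DS/H) = √(2 × 87,420 × 253 / 36.1)
    = √(1,225,332.96) ≈ 1,106.95 → Q = 1,107 units
Orders/yr = 87,420/1,107 = 78.970; ordering cost = 78.970 × $253 = $19,979.46
Average inventory = 1,107/2 = 553.5; holding cost = 553.5 × $36.1 = $19,981.35
Total = $19,979.46 + $19,981.35 = $39,960.81

$39,960.81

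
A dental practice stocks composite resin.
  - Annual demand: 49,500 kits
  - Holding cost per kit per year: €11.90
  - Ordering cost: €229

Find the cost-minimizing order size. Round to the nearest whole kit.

2DS/H = 2·49,500·229/11.9 = 1,905,126.05
EOQ = √1,905,126.05 ≈ 1,380.26

1,380 kits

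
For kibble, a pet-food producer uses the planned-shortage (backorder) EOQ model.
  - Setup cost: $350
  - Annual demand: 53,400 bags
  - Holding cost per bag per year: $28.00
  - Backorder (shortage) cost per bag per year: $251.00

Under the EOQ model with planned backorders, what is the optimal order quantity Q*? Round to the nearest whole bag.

1,218 bags

Q* = √(2DS/H) · √((H + b)/b)
   = √(2 × 53,400 × 350 / 28) · √((28 + 251) / 251)
   = 1,155.422 × 1.0543 ≈ 1,218.16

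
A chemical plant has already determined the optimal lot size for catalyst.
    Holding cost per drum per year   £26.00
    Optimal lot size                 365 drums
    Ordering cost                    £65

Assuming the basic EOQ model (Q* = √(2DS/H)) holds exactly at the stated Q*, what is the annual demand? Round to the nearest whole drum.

26,645 drums per year

From Q* = √(2DS/H) ⇒ Q*² = 2DS/H.
D = Q²H / (2S) = 365² × 26 / (2 × 65) = 26,645.00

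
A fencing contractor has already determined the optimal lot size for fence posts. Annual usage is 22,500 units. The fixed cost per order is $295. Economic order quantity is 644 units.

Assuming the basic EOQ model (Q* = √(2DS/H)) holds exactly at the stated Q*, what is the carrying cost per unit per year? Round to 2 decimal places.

Since Q* = (2DS/H)^½, squaring gives Q*²·H = 2DS.
H = 2DS / Q² = 2 × 22,500 × 295 / 644² = 32.0083

$32.01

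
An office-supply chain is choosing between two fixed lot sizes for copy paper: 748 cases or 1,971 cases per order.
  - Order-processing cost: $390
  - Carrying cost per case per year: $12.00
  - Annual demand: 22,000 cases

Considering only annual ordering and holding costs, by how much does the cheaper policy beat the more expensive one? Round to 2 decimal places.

$220.53

Annual cost at Q: ordering D·S/Q plus holding Q·H/2.
TC(748) = (22,000/748)×390 + (748/2)×12 = $15,958.59
TC(1,971) = (22,000/1,971)×390 + (1,971/2)×12 = $16,179.12
Cheaper: Q = 748.  Difference = $220.53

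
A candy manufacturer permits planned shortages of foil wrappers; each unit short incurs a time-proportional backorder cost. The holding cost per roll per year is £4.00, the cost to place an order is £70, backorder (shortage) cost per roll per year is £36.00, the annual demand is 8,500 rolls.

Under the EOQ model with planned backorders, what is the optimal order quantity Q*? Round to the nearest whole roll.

Basic EOQ = √(2·8,500·70/4) = 545.436
Backorder adjustment √((H+b)/b) = √((4+36)/36) = 1.0541
Q* = 545.436 × 1.0541 ≈ 574.94

575 rolls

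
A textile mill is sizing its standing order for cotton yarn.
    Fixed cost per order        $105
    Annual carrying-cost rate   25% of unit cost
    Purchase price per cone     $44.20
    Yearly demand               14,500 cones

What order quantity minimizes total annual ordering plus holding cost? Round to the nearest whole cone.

Carrying cost H = $44.2 × 25% = $11.0500/cone/yr
EOQ = √(2DS/H) = √(2 × 14,500 × 105 / 11.05)
    = √(275,565.61) ≈ 524.94

525 cones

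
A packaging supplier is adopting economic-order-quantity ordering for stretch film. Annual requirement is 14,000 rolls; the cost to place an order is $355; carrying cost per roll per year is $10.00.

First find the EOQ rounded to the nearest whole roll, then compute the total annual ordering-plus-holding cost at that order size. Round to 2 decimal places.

EOQ = √(2DS/H) = √(2 × 14,000 × 355 / 10)
    = √(994,000.00) ≈ 997.00 → Q = 997 rolls
Ordering: D/Q × S = 14,000/997 × $355 = $4,984.95
Holding:  Q/2 × H = 997/2 × $10 = $4,985.00
Total = $4,984.95 + $4,985.00 = $9,969.95

$9,969.95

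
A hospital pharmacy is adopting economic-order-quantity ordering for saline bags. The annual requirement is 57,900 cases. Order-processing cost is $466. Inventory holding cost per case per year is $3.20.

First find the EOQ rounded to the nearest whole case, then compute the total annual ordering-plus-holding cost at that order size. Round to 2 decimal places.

$13,140.81

EOQ = √(2DS/H) = √(2 × 57,900 × 466 / 3.2)
    = √(16,863,375.00) ≈ 4,106.50 → Q = 4,107 cases
Annual ordering cost = (D/Q)·S = (57,900/4,107) × 466 = $6,569.61
Annual holding cost  = (Q/2)·H = (4,107/2) × 3.2 = $6,571.20
Total = $6,569.61 + $6,571.20 = $13,140.81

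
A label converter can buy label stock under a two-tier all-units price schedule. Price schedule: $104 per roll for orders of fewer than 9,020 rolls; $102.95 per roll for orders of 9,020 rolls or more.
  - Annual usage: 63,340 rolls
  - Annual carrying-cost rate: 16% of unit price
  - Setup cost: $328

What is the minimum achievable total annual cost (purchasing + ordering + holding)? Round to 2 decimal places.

$6,597,444.99

H₁ = 16%×$104 = $16.6400;  H₂ = 16%×$102.95 = $16.4720
EOQ₁ = √(2×63,340×328/16.6400) = 1,580.21  (< 9,020, feasible at tier 1)
EOQ₂ = √(2×63,340×328/16.4720) = 1,588.25  (< 9,020 → use Q = 9,020 at tier-2 price)
TC(tier 1 (EOQ₁), Q≈1,580.2) = $6,613,654.66
TC(tier 2, Q≈9,020.0) = $6,597,444.99
Minimum at tier 2: $6,597,444.99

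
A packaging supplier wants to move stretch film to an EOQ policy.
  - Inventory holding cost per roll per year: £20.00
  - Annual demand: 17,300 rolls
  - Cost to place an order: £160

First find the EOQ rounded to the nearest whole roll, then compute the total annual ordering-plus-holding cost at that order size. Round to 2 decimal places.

£10,522.36

2DS/H = 2·17,300·160/20 = 276,800.00
EOQ = √276,800.00 ≈ 526.12 → Q = 526 rolls
Ordering: D/Q × S = 17,300/526 × £160 = £5,262.36
Holding:  Q/2 × H = 526/2 × £20 = £5,260.00
Total = £5,262.36 + £5,260.00 = £10,522.36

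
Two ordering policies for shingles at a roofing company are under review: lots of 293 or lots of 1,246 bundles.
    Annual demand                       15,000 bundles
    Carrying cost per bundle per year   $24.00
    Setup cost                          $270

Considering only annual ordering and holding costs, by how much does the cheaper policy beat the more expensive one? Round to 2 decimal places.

$863.88

For each Q, cost = (D/Q)·S + (Q/2)·H.
TC(293) = (15,000/293)×270 + (293/2)×24 = $17,338.53
TC(1,246) = (15,000/1,246)×270 + (1,246/2)×24 = $18,202.40
|ΔTC| = |$17,338.53 − $18,202.40| = $863.88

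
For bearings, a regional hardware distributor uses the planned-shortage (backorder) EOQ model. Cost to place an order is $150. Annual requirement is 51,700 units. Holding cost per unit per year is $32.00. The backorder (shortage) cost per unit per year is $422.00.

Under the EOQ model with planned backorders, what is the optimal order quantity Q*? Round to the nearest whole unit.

Q* = √(2DS/H) · √((H + b)/b)
   = √(2 × 51,700 × 150 / 32) · √((32 + 422) / 422)
   = 696.195 × 1.0372 ≈ 722.11

722 units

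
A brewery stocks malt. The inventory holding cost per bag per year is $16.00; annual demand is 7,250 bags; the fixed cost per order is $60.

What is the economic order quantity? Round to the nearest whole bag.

EOQ = √(2DS/H) = √(2 × 7,250 × 60 / 16)
    = √(54,375.00) ≈ 233.18

233 bags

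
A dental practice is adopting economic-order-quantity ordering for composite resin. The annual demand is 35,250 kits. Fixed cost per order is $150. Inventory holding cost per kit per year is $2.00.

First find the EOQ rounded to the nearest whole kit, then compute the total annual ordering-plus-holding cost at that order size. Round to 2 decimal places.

$4,598.91

Optimal lot size Q* = (2 × 35,250 × $150 / $2)^½ ≈ 2,299.46 → Q = 2,299 kits
Annual ordering cost = (D/Q)·S = (35,250/2,299) × 150 = $2,299.91
Annual holding cost  = (Q/2)·H = (2,299/2) × 2 = $2,299.00
Total = $2,299.91 + $2,299.00 = $4,598.91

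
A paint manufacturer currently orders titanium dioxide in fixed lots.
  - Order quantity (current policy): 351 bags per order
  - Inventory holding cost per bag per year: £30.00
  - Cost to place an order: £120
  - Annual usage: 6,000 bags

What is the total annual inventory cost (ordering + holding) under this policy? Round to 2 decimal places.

£7,316.28

Orders/yr = 6,000/351 = 17.094; ordering cost = 17.094 × £120 = £2,051.28
Average inventory = 351/2 = 175.5; holding cost = 175.5 × £30 = £5,265.00
Total = £2,051.28 + £5,265.00 = £7,316.28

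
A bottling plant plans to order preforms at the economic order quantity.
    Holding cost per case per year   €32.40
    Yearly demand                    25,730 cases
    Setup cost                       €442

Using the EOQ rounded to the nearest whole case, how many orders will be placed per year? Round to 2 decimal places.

Q* = √(2·D·S / H) = √(2·25,730·442 / 32.4) = √702,016.0 ≈ 837.86 → Q = 838
N = D/Q = 25,730/838 ≈ 30.704 orders/yr

30.70 orders per year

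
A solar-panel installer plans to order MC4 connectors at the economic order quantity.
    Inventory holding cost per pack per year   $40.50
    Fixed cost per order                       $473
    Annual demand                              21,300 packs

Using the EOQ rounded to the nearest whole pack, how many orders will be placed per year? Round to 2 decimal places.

30.21 orders per year

Optimal lot size Q* = (2 × 21,300 × $473 / $40.5)^½ ≈ 705.36 → Q = 705
Orders per year = D/Q = 21,300 / 705 = 30.213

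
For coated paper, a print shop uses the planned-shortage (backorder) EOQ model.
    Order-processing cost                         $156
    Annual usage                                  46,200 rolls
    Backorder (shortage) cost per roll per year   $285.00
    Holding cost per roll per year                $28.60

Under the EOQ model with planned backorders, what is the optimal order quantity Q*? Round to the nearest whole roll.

745 rolls

Basic EOQ = √(2·46,200·156/28.6) = 709.930
Backorder adjustment √((H+b)/b) = √((28.6+285)/285) = 1.0490
Q* = 709.930 × 1.0490 ≈ 744.70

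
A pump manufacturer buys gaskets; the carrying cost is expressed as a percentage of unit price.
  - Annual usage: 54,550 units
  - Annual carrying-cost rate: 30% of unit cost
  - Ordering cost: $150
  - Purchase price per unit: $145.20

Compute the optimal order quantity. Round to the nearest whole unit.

613 units

Holding cost per unit per year: H = 30% × $145.2 = $43.5600
Q* = √(2·D·S / H) = √(2·54,550·150 / 43.56) = √375,688.7 ≈ 612.93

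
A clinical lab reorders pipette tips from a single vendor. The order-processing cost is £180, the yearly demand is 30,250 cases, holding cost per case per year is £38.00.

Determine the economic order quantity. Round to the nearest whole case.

535 cases

EOQ = √(2DS/H) = √(2 × 30,250 × 180 / 38)
    = √(286,578.95) ≈ 535.33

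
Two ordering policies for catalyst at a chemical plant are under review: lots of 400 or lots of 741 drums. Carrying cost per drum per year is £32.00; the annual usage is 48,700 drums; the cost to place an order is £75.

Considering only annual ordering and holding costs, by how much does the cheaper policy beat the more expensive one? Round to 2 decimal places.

£1,253.90

For each Q, cost = (D/Q)·S + (Q/2)·H.
TC(400) = (48,700/400)×75 + (400/2)×32 = £15,531.25
TC(741) = (48,700/741)×75 + (741/2)×32 = £16,785.15
Cheaper: Q = 400.  Difference = £1,253.90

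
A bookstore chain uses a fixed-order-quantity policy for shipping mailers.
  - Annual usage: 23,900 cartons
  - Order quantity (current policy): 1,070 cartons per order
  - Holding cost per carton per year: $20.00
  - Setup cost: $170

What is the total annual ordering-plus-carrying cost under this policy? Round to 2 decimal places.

$14,497.20

Orders/yr = 23,900/1,070 = 22.336; ordering cost = 22.336 × $170 = $3,797.20
Average inventory = 1,070/2 = 535; holding cost = 535 × $20 = $10,700.00
Total = $3,797.20 + $10,700.00 = $14,497.20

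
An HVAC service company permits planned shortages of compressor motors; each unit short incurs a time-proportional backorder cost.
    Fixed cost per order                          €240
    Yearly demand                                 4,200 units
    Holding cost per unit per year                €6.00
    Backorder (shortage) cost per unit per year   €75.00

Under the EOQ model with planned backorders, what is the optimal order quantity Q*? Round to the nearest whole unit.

602 units

Q* = √(2DS/H) · √((H + b)/b)
   = √(2 × 4,200 × 240 / 6) · √((6 + 75) / 75)
   = 579.655 × 1.0392 ≈ 602.40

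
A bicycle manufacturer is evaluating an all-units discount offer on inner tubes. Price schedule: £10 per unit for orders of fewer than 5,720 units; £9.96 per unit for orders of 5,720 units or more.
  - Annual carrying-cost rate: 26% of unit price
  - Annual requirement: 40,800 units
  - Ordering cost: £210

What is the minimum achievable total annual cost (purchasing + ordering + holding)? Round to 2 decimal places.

H₁ = 26%×£10 = £2.6000;  H₂ = 26%×£9.96 = £2.5896
EOQ₁ = √(2×40,800×210/2.6000) = 2,567.25  (< 5,720, feasible at tier 1)
EOQ₂ = √(2×40,800×210/2.5896) = 2,572.40  (< 5,720 → use Q = 5,720 at tier-2 price)
TC(tier 1 (EOQ₁), Q≈2,567.2) = £414,674.85
TC(tier 2, Q≈5,720.0) = £415,272.16
Minimum at tier 1 (EOQ₁): £414,674.85

£414,674.85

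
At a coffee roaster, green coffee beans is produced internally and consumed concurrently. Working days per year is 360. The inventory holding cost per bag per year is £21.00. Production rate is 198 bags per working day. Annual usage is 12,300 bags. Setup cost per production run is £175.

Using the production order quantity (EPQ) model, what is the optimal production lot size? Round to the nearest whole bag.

Daily demand d = 12,300/360 = 34.167; p = 198; 1 − d/p = 0.82744
EPQ = √(2DS / (H(1 − d/p)))
    = √(2 × 12,300 × 175 / (21 × 0.82744)) ≈ 497.75

498 bags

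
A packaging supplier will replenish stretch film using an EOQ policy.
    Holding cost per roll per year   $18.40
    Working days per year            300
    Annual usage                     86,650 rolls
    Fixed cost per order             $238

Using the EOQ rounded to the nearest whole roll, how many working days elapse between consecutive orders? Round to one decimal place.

5.2 days

Optimal lot size Q* = (2 × 86,650 × $238 / $18.4)^½ ≈ 1,497.20 → Q = 1,497 rolls
Days between orders = 300 / (D/Q) = 300 / 57.882 ≈ 5.183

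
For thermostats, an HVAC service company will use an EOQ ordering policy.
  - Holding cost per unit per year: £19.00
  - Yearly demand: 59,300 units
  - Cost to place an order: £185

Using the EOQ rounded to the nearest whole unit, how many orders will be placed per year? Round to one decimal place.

55.2 orders per year

EOQ = √(2DS/H) = √(2 × 59,300 × 185 / 19)
    = √(1,154,789.47) ≈ 1,074.61 → Q = 1,075
Orders per year = D/Q = 59,300 / 1,075 = 55.163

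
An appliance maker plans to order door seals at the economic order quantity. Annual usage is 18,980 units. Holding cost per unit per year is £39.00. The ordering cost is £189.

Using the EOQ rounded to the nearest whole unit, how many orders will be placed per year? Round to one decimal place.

EOQ = √(2DS/H) = √(2 × 18,980 × 189 / 39)
    = √(183,960.00) ≈ 428.91 → Q = 429
Orders per year = D/Q = 18,980 / 429 = 44.242

44.2 orders per year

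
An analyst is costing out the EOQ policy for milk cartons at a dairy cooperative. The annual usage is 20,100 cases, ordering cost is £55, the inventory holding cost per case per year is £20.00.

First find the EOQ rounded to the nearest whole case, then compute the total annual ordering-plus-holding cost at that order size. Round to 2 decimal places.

£6,649.82

EOQ = √(2DS/H) = √(2 × 20,100 × 55 / 20)
    = √(110,550.00) ≈ 332.49 → Q = 332 cases
Orders/yr = 20,100/332 = 60.542; ordering cost = 60.542 × £55 = £3,329.82
Average inventory = 332/2 = 166; holding cost = 166 × £20 = £3,320.00
Total = £3,329.82 + £3,320.00 = £6,649.82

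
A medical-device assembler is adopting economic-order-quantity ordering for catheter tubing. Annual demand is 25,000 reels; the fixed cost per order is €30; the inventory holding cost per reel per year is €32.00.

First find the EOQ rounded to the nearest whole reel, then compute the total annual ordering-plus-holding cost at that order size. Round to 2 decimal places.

2DS/H = 2·25,000·30/32 = 46,875.00
EOQ = √46,875.00 ≈ 216.51 → Q = 217 reels
Annual ordering cost = (D/Q)·S = (25,000/217) × 30 = €3,456.22
Annual holding cost  = (Q/2)·H = (217/2) × 32 = €3,472.00
Total = €3,456.22 + €3,472.00 = €6,928.22

€6,928.22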